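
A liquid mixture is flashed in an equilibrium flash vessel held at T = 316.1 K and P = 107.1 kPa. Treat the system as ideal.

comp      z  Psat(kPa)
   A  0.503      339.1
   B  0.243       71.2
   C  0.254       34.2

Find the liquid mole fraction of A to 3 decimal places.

x_A = 0.201

Raoult's law: Kᵢ = Pᵢˢᵃᵗ/P = Pᵢˢᵃᵗ/107.1.
  K_A = 339.1/107.1 = 3.16620, K_B = 71.2/107.1 = 0.66480, K_C = 34.2/107.1 = 0.31933
Material balance + equilibrium reduce to Σ zᵢ(Kᵢ−1)/(1+ψ(Kᵢ−1)) = 0.
Feasibility: ΣzᵢKᵢ = 1.835, Σzᵢ/Kᵢ = 1.320 — both > 1, two phases present.
Newton iteration, ψ⁰ = 0.5:
  ψ = 0.500: g = 0.1631, g' = -0.854 → ψ = 0.691
  ψ = 0.691: g = 0.0039, g' = -0.844 → ψ = 0.696
Converged at ψ = 0.696.
Compositions from xᵢ = zᵢ/(1+ψ(Kᵢ−1)), yᵢ = Kᵢxᵢ:
  A: x = 0.201, y = 0.635
  B: x = 0.317, y = 0.211
  C: x = 0.482, y = 0.154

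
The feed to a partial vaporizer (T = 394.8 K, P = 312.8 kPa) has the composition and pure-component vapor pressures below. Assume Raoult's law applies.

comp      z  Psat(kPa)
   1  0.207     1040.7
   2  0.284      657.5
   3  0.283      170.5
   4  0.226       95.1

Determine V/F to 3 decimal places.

V/F = 0.522

Raoult's law: Kᵢ = Pᵢˢᵃᵗ/P = Pᵢˢᵃᵗ/312.8.
  K_1 = 1040.7/312.8 = 3.32705, K_2 = 657.5/312.8 = 2.10198, K_3 = 170.5/312.8 = 0.54508, K_4 = 95.1/312.8 = 0.30403
Rachford–Rice: g(V/F) = Σ zᵢ(Kᵢ−1)/(1+V/F(Kᵢ−1)) = 0.
Feasibility: ΣzᵢKᵢ = 1.509, Σzᵢ/Kᵢ = 1.460 — both > 1, two phases present.
Newton iteration, V/F⁰ = 0.46:
  V/F = 0.460: g = 0.0462, g' = -0.744 → V/F = 0.522
Converged at V/F = 0.522.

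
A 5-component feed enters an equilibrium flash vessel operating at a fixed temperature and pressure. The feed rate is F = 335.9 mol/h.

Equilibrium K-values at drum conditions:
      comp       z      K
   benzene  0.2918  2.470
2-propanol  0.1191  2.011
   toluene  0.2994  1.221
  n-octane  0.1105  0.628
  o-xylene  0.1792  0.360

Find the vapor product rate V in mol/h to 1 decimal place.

V = 285.2 mol/h

Material balance + equilibrium reduce to Σ zᵢ(Kᵢ−1)/(1+β(Kᵢ−1)) = 0.
Feasibility: ΣzᵢKᵢ = 1.4597, Σzᵢ/Kᵢ = 1.0963 — both > 1, two phases present.
Iterate (Newton) starting at β = 0.6:
  β = 0.6000: g = 0.12219, g' = -0.4554 → β = 0.8683
  β = 0.8683: g = -0.01081, g' = -0.5717 → β = 0.8494
  β = 0.8494: g = -0.00016, g' = -0.5554 → β = 0.8491
Converged at β = 0.8491.
Then V = β·F = 0.8491·335.9 = 285.2 mol/h and L = F − V = 50.7 mol/h.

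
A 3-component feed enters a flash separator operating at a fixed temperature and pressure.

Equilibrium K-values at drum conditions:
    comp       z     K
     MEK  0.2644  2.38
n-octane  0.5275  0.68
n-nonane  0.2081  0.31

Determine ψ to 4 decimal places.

Newton iteration, ψ⁰ = 0.5:
  ψ = 0.5000: g = -0.20427, g' = -0.4838 → ψ = 0.0778
  ψ = 0.0778: g = 0.00467, g' = -0.5781 → ψ = 0.0858
  ψ = 0.0858: g = 0.00003, g' = -0.5716 → ψ = 0.0859
Converged at ψ = 0.0859.

ψ = 0.0859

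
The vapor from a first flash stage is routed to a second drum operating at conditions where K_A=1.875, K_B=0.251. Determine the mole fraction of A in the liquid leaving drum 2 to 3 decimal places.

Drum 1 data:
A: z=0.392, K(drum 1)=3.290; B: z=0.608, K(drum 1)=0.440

Drum 1:
Binary case is linear: z₁(K₁−1)(1+ψ₁(K₂−1)) + z₂(K₂−1)(1+ψ₁(K₁−1)) = 0
⇒ ψ₁ = [z₁(K₁−1)+z₂(K₂−1)] / [−(K₁−1)(K₂−1)] = 0.5572/1.2824 = 0.434
Drum-1 compositions:
  A: x = 0.196, y = 0.646
  B: x = 0.804, y = 0.354
Drum-2 feed = drum-1 vapor: z₂ = (0.6465, 0.3535).
Drum 2:
Rachford–Rice: g(ψ₂) = Σ zᵢ(Kᵢ−1)/(1+ψ₂(Kᵢ−1)) = 0.
g(0) = ΣzᵢKᵢ − 1 = 0.301 and g(1) = 1 − Σzᵢ/Kᵢ = -0.753, so a root lies in (0, 1).
Binary case is linear: z₁(K₁−1)(1+ψ₂(K₂−1)) + z₂(K₂−1)(1+ψ₂(K₁−1)) = 0
⇒ ψ₂ = [z₁(K₁−1)+z₂(K₂−1)] / [−(K₁−1)(K₂−1)] = 0.3008/0.6554 = 0.459
  A: x = 0.461, y = 0.865
  B: x = 0.539, y = 0.135

x_A (drum 2) = 0.461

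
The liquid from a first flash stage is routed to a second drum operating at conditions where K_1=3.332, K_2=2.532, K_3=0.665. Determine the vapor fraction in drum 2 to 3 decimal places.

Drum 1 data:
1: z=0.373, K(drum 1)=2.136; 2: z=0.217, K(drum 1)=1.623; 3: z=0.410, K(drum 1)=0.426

V/F (drum 2) = 0.828

Drum 1:
Newton iteration, ψ₁⁰ = 0.5:
  ψ₁ = 0.500: g = 0.0432, g' = -0.510 → ψ₁ = 0.585
  ψ₁ = 0.585: g = -0.0005, g' = -0.525 → ψ₁ = 0.584
Converged at ψ₁ = 0.584.
Drum-1 compositions:
  1: x = 0.224, y = 0.479
  2: x = 0.159, y = 0.258
  3: x = 0.617, y = 0.263
Drum-2 feed = drum-1 liquid: z₂ = (0.2243, 0.1591, 0.6166).
Drum 2:
Iterate (Newton) starting at ψ₂ = 0.52:
  ψ₂ = 0.520: g = 0.1219, g' = -0.466 → ψ₂ = 0.782
  ψ₂ = 0.782: g = 0.0164, g' = -0.357 → ψ₂ = 0.828
Converged at ψ₂ = 0.828.
  1: x = 0.077, y = 0.255
  2: x = 0.070, y = 0.178
  3: x = 0.853, y = 0.567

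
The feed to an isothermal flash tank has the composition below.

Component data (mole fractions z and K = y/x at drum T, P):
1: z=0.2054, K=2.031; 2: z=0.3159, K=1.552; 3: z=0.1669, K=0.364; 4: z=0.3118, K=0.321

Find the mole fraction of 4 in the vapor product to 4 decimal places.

y_4 = 0.1100

Newton–Raphson from ψ = 0.5:
  ψ = 0.5000: g = -0.19978, g' = -0.6288 → ψ = 0.1823
  ψ = 0.1823: g = -0.02499, g' = -0.5078 → ψ = 0.1331
  ψ = 0.1331: g = -0.00005, g' = -0.5067 → ψ = 0.1330
Converged at ψ = 0.1330.
Compositions from xᵢ = zᵢ/(1+ψ(Kᵢ−1)), yᵢ = Kᵢxᵢ:
  1: x = 0.1806, y = 0.3669
  2: x = 0.2943, y = 0.4567
  3: x = 0.1823, y = 0.0664
  4: x = 0.3428, y = 0.1100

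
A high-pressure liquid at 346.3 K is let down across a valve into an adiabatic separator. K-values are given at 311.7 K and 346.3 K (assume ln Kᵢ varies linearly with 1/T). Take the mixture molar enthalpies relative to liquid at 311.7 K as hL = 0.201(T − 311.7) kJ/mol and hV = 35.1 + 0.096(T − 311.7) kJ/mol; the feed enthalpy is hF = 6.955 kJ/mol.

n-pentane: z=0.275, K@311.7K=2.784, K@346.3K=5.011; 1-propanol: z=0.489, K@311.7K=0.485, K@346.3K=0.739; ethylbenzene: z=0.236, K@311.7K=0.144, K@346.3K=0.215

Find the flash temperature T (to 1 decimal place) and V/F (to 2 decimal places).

Adiabatic flash: solve Rachford–Rice at each trial T, then check hF = ψ·hV(T) + (1−ψ)·hL(T).
  T = 311.7 K: K = (2.784, 0.485, 0.144), RR gives ψ = 0.032, H_out = 1.134 kJ/mol
  T = 346.3 K: K = (5.011, 0.739, 0.215), RR gives ψ = 0.411, H_out = 19.888 kJ/mol
  T = 329.0 K: K = (3.793, 0.605, 0.178), RR gives ψ = 0.244, H_out = 11.614 kJ/mol
  T = 320.4 K: K = (3.266, 0.544, 0.161), RR gives ψ = 0.149, H_out = 6.846 kJ/mol
  T = 324.7 K: K = (3.523, 0.574, 0.169), RR gives ψ = 0.199, H_out = 9.311 kJ/mol
  T = 322.5 K: K = (3.390, 0.559, 0.165), RR gives ψ = 0.174, H_out = 8.073 kJ/mol
Linear interpolation between T = 320.4 (H_out = 6.846) and T = 322.5 (H_out = 8.073) on hF = 6.955 gives T ≈ 320.6 K, at which ψ = 0.15.

T = 320.6 K, V/F = 0.15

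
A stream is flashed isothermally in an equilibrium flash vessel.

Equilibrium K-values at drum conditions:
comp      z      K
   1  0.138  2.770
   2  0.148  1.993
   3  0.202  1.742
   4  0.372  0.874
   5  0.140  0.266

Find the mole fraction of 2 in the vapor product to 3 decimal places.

y_2 = 0.168

Iterate (Newton) starting at ψ = 0.5:
  ψ = 0.500: g = 0.1247, g' = -0.441 → ψ = 0.783
  ψ = 0.783: g = -0.0137, g' = -0.591 → ψ = 0.760
  ψ = 0.760: g = -0.0003, g' = -0.564 → ψ = 0.759
Converged at ψ = 0.759.
Compositions from xᵢ = zᵢ/(1+ψ(Kᵢ−1)), yᵢ = Kᵢxᵢ:
  1: x = 0.059, y = 0.163
  2: x = 0.084, y = 0.168
  3: x = 0.129, y = 0.225
  4: x = 0.411, y = 0.360
  5: x = 0.316, y = 0.084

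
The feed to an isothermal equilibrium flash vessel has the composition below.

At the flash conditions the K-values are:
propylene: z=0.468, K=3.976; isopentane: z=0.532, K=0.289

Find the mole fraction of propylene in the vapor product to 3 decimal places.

y_propylene = 0.767

Rachford–Rice: g(ψ) = Σ zᵢ(Kᵢ−1)/(1+ψ(Kᵢ−1)) = 0.
Feasibility: ΣzᵢKᵢ = 2.015, Σzᵢ/Kᵢ = 1.959 — both > 1, two phases present.
Binary case is linear: z₁(K₁−1)(1+ψ(K₂−1)) + z₂(K₂−1)(1+ψ(K₁−1)) = 0
⇒ ψ = [z₁(K₁−1)+z₂(K₂−1)] / [−(K₁−1)(K₂−1)] = 1.0145/2.1159 = 0.479
Compositions from xᵢ = zᵢ/(1+ψ(Kᵢ−1)), yᵢ = Kᵢxᵢ:
  propylene: x = 0.193, y = 0.767
  isopentane: x = 0.807, y = 0.233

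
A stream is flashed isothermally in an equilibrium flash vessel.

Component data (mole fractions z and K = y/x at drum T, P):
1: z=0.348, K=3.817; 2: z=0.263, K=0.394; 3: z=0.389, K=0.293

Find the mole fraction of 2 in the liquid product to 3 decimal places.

Let ψ = V/F and solve Σ zᵢ(Kᵢ−1)/(1+ψ(Kᵢ−1)) = 0.
g(0) = ΣzᵢKᵢ − 1 = 0.546 and g(1) = 1 − Σzᵢ/Kᵢ = -1.086, so a root lies in (0, 1).
Newton–Raphson from ψ = 0.5:
  ψ = 0.500: g = -0.2470, g' = -1.140 → ψ = 0.283
  ψ = 0.283: g = 0.0089, g' = -1.299 → ψ = 0.290
Converged at ψ = 0.290.
Compositions from xᵢ = zᵢ/(1+ψ(Kᵢ−1)), yᵢ = Kᵢxᵢ:
  1: x = 0.191, y = 0.731
  2: x = 0.319, y = 0.126
  3: x = 0.489, y = 0.143

x_2 = 0.319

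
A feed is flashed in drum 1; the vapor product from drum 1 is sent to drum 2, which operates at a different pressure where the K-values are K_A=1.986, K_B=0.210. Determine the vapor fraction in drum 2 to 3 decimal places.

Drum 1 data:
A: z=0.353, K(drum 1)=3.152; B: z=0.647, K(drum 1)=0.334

Drum 1:
Let ψ₁ = V/F and solve Σ zᵢ(Kᵢ−1)/(1+ψ₁(Kᵢ−1)) = 0.
Check two-phase: ΣzᵢKᵢ = 1.329 > 1 and Σzᵢ/Kᵢ = 2.049 > 1, so g(0) = 0.329 > 0 and g(1) = -1.049 < 0.
Binary case is linear: z₁(K₁−1)(1+ψ₁(K₂−1)) + z₂(K₂−1)(1+ψ₁(K₁−1)) = 0
⇒ ψ₁ = [z₁(K₁−1)+z₂(K₂−1)] / [−(K₁−1)(K₂−1)] = 0.3288/1.4332 = 0.229
Drum-1 compositions:
  A: x = 0.236, y = 0.745
  B: x = 0.764, y = 0.255
Drum-2 feed = drum-1 vapor: z₂ = (0.7449, 0.2551).
Drum 2:
Material balance + equilibrium reduce to Σ zᵢ(Kᵢ−1)/(1+ψ₂(Kᵢ−1)) = 0.
Feasibility: ΣzᵢKᵢ = 1.533, Σzᵢ/Kᵢ = 1.590 — both > 1, two phases present.
Binary case is linear: z₁(K₁−1)(1+ψ₂(K₂−1)) + z₂(K₂−1)(1+ψ₂(K₁−1)) = 0
⇒ ψ₂ = [z₁(K₁−1)+z₂(K₂−1)] / [−(K₁−1)(K₂−1)] = 0.5330/0.7789 = 0.684
  A: x = 0.445, y = 0.883
  B: x = 0.555, y = 0.117

V/F (drum 2) = 0.684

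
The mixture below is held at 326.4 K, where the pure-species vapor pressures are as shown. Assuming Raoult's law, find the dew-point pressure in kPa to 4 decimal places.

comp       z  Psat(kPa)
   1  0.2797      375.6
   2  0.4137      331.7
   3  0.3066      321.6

Pdew = 339.5304 kPa

At the dew point ψ → 1, so Σzᵢ/Kᵢ = 1 with Kᵢ = Pᵢˢᵃᵗ/P ⇒ 1/P = Σzᵢ/Pᵢˢᵃᵗ.
1/P = 0.2797/375.6 + 0.4137/331.7 + 0.3066/321.6 = 0.0029452 ⇒ P = 339.5304 kPa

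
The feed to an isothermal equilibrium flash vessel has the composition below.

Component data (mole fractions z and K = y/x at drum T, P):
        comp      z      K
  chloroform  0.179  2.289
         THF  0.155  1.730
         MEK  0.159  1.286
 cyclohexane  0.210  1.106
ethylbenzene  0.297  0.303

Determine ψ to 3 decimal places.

ψ = 0.432

Let ψ = V/F and solve Σ zᵢ(Kᵢ−1)/(1+ψ(Kᵢ−1)) = 0.
Check two-phase: ΣzᵢKᵢ = 1.205 > 1 and Σzᵢ/Kᵢ = 1.462 > 1, so g(0) = 0.205 > 0 and g(1) = -0.462 < 0.
Iterate (Newton) starting at ψ = 0.4:
  ψ = 0.400: g = 0.0149, g' = -0.469 → ψ = 0.432
Converged at ψ = 0.432.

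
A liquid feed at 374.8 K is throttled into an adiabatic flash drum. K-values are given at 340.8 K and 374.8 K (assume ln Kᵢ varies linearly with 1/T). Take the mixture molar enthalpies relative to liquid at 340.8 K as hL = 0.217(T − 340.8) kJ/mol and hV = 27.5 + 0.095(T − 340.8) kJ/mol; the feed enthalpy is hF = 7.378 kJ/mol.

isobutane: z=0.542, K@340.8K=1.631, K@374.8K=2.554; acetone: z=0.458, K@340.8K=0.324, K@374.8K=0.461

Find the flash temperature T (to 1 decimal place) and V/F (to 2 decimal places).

T = 346.4 K, V/F = 0.23

Adiabatic flash: solve Rachford–Rice at each trial T, then check hF = ψ·hV(T) + (1−ψ)·hL(T).
  T = 340.8 K: K = (1.631, 0.324), RR gives ψ = 0.076, H_out = 2.088 kJ/mol
  T = 374.8 K: K = (2.554, 0.461), RR gives ψ = 0.711, H_out = 23.978 kJ/mol
  T = 357.8 K: K = (2.063, 0.390), RR gives ψ = 0.457, H_out = 15.314 kJ/mol
  T = 349.3 K: K = (1.840, 0.356), RR gives ψ = 0.296, H_out = 9.684 kJ/mol
  T = 345.1 K: K = (1.735, 0.340), RR gives ψ = 0.198, H_out = 6.271 kJ/mol
  T = 347.2 K: K = (1.787, 0.348), RR gives ψ = 0.249, H_out = 8.045 kJ/mol
Linear interpolation between T = 345.1 (H_out = 6.271) and T = 347.2 (H_out = 8.045) on hF = 7.378 gives T ≈ 346.4 K, at which ψ = 0.23.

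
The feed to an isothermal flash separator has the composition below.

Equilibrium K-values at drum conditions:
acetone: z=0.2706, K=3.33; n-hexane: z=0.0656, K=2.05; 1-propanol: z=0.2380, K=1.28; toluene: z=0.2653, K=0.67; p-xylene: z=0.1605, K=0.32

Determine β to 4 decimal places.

β = 0.7226

Material balance + equilibrium reduce to Σ zᵢ(Kᵢ−1)/(1+β(Kᵢ−1)) = 0.
Check two-phase: ΣzᵢKᵢ = 1.5693 > 1 and Σzᵢ/Kᵢ = 1.1967 > 1, so g(0) = 0.5693 > 0 and g(1) = -0.1967 < 0.
Newton–Raphson from β = 0.65:
  β = 0.6500: g = 0.04102, g' = -0.5564 → β = 0.7237
  β = 0.7237: g = -0.00065, g' = -0.5774 → β = 0.7226
Converged at β = 0.7226.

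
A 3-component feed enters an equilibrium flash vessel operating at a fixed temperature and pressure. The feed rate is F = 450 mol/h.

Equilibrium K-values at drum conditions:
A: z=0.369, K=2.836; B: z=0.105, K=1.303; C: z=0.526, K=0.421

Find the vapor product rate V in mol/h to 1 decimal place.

Iterate (Newton) starting at β = 0.5:
  β = 0.500: g = -0.0478, g' = -0.695 → β = 0.431
  β = 0.431: g = 0.0004, g' = -0.708 → β = 0.432
Converged at β = 0.432.
Then V = β·F = 0.4317·450 = 194.3 mol/h and L = F − V = 255.7 mol/h.

V = 194.3 mol/h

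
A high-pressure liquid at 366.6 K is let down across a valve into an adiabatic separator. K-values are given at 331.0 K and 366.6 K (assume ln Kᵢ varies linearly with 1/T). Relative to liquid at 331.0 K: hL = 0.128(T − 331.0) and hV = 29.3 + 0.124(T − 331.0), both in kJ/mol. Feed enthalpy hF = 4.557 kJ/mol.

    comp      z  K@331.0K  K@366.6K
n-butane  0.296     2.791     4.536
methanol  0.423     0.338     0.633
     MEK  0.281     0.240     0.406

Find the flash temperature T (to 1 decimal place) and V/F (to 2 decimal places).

T = 338.9 K, V/F = 0.12

Adiabatic flash: solve Rachford–Rice at each trial T, then check hF = ψ·hV(T) + (1−ψ)·hL(T).
  T = 331.0 K: K = (2.791, 0.338, 0.240), RR gives ψ = 0.029, H_out = 0.852 kJ/mol
  T = 366.6 K: K = (4.536, 0.633, 0.406), RR gives ψ = 0.438, H_out = 17.330 kJ/mol
  T = 348.8 K: K = (3.602, 0.470, 0.316), RR gives ψ = 0.229, H_out = 8.966 kJ/mol
  T = 339.9 K: K = (3.181, 0.400, 0.277), RR gives ψ = 0.133, H_out = 5.029 kJ/mol
  T = 335.4 K: K = (2.980, 0.368, 0.258), RR gives ψ = 0.082, H_out = 2.968 kJ/mol
  T = 337.6 K: K = (3.078, 0.384, 0.267), RR gives ψ = 0.107, H_out = 3.986 kJ/mol
Linear interpolation between T = 337.6 (H_out = 3.986) and T = 339.9 (H_out = 5.029) on hF = 4.557 gives T ≈ 338.9 K, at which ψ = 0.12.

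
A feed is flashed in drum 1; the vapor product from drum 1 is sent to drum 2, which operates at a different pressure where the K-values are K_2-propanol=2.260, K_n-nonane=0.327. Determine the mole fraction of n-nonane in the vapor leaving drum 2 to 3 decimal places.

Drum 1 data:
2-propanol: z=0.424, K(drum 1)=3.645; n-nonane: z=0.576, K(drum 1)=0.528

y_n-nonane (drum 2) = 0.213

Drum 1:
Material balance + equilibrium reduce to Σ zᵢ(Kᵢ−1)/(1+ψ₁(Kᵢ−1)) = 0.
Feasibility: ΣzᵢKᵢ = 1.850, Σzᵢ/Kᵢ = 1.207 — both > 1, two phases present.
Binary case is linear: z₁(K₁−1)(1+ψ₁(K₂−1)) + z₂(K₂−1)(1+ψ₁(K₁−1)) = 0
⇒ ψ₁ = [z₁(K₁−1)+z₂(K₂−1)] / [−(K₁−1)(K₂−1)] = 0.8496/1.2484 = 0.681
Drum-1 compositions:
  2-propanol: x = 0.151, y = 0.552
  n-nonane: x = 0.849, y = 0.448
Drum-2 feed = drum-1 vapor: z₂ = (0.5520, 0.4480).
Drum 2:
Let ψ₂ = V/F and solve Σ zᵢ(Kᵢ−1)/(1+ψ₂(Kᵢ−1)) = 0.
Feasibility: ΣzᵢKᵢ = 1.394, Σzᵢ/Kᵢ = 1.614 — both > 1, two phases present.
Binary case is linear: z₁(K₁−1)(1+ψ₂(K₂−1)) + z₂(K₂−1)(1+ψ₂(K₁−1)) = 0
⇒ ψ₂ = [z₁(K₁−1)+z₂(K₂−1)] / [−(K₁−1)(K₂−1)] = 0.3939/0.8480 = 0.465
  2-propanol: x = 0.348, y = 0.787
  n-nonane: x = 0.652, y = 0.213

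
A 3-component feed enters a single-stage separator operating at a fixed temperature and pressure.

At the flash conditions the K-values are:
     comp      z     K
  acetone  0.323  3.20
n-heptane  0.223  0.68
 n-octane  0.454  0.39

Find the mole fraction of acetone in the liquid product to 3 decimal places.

x_acetone = 0.192

Material balance + equilibrium reduce to Σ zᵢ(Kᵢ−1)/(1+V/F(Kᵢ−1)) = 0.
Check two-phase: ΣzᵢKᵢ = 1.362 > 1 and Σzᵢ/Kᵢ = 1.593 > 1, so g(0) = 0.362 > 0 and g(1) = -0.593 < 0.
Iterate (Newton) starting at V/F = 0.5:
  V/F = 0.500: g = -0.1450, g' = -0.737 → V/F = 0.303
  V/F = 0.303: g = 0.0075, g' = -0.845 → V/F = 0.312
Converged at V/F = 0.312.
Compositions from xᵢ = zᵢ/(1+V/F(Kᵢ−1)), yᵢ = Kᵢxᵢ:
  acetone: x = 0.192, y = 0.613
  n-heptane: x = 0.248, y = 0.168
  n-octane: x = 0.561, y = 0.219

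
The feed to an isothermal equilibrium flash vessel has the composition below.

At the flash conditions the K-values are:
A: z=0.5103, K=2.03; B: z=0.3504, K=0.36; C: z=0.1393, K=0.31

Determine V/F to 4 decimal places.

Rachford–Rice: g(V/F) = Σ zᵢ(Kᵢ−1)/(1+V/F(Kᵢ−1)) = 0.
Check two-phase: ΣzᵢKᵢ = 1.2052 > 1 and Σzᵢ/Kᵢ = 1.6741 > 1, so g(0) = 0.2052 > 0 and g(1) = -0.6741 < 0.
Newton–Raphson from V/F = 0.5:
  V/F = 0.5000: g = -0.12960, g' = -0.7008 → V/F = 0.3151
  V/F = 0.3151: g = -0.00690, g' = -0.6421 → V/F = 0.3043
Converged at V/F = 0.3043.

V/F = 0.3043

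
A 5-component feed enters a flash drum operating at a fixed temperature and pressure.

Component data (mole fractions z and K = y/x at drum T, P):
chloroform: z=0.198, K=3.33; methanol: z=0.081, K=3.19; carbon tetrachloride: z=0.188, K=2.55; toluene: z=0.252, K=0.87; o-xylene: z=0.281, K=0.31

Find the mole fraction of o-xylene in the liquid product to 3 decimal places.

Rachford–Rice: g(V/F) = Σ zᵢ(Kᵢ−1)/(1+V/F(Kᵢ−1)) = 0.
g(0) = ΣzᵢKᵢ − 1 = 0.703 and g(1) = 1 − Σzᵢ/Kᵢ = -0.355, so a root lies in (0, 1).
Iterate (Newton) starting at V/F = 0.55:
  V/F = 0.550: g = 0.0922, g' = -0.770 → V/F = 0.670
  V/F = 0.670: g = -0.0013, g' = -0.804 → V/F = 0.668
Converged at V/F = 0.668.
Compositions from xᵢ = zᵢ/(1+V/F(Kᵢ−1)), yᵢ = Kᵢxᵢ:
  chloroform: x = 0.077, y = 0.258
  methanol: x = 0.033, y = 0.105
  carbon tetrachloride: x = 0.092, y = 0.236
  toluene: x = 0.276, y = 0.240
  o-xylene: x = 0.521, y = 0.162

x_o-xylene = 0.521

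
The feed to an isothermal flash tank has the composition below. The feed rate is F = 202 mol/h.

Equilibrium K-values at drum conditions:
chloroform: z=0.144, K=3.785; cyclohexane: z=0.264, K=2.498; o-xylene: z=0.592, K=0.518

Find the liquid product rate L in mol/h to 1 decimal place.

Let ψ = V/F and solve Σ zᵢ(Kᵢ−1)/(1+ψ(Kᵢ−1)) = 0.
Check two-phase: ΣzᵢKᵢ = 1.511 > 1 and Σzᵢ/Kᵢ = 1.287 > 1, so g(0) = 0.511 > 0 and g(1) = -0.287 < 0.
Newton–Raphson from ψ = 0.5:
  ψ = 0.500: g = 0.0178, g' = -0.628 → ψ = 0.528
  ψ = 0.528: g = 0.0002, g' = -0.615 → ψ = 0.529
Converged at ψ = 0.529.
Then V = ψ·F = 0.5286·202 = 106.8 mol/h and L = F − V = 95.2 mol/h.

L = 95.2 mol/h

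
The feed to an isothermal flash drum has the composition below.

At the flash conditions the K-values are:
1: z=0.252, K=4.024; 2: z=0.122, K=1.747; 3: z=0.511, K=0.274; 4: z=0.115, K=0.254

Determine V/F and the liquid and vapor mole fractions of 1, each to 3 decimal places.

Rachford–Rice: g(V/F) = Σ zᵢ(Kᵢ−1)/(1+V/F(Kᵢ−1)) = 0.
Feasibility: ΣzᵢKᵢ = 1.396, Σzᵢ/Kᵢ = 2.450 — both > 1, two phases present.
Iterate (Newton) starting at V/F = 0.61:
  V/F = 0.610: g = -0.4928, g' = -1.400 → V/F = 0.258
  V/F = 0.258: g = -0.0583, g' = -1.281 → V/F = 0.213
  V/F = 0.213: g = 0.0019, g' = -1.372 → V/F = 0.214
Converged at V/F = 0.214.
Compositions from xᵢ = zᵢ/(1+V/F(Kᵢ−1)), yᵢ = Kᵢxᵢ:
  1: x = 0.153, y = 0.616
  2: x = 0.105, y = 0.184
  3: x = 0.605, y = 0.166
  4: x = 0.137, y = 0.035

V/F = 0.214, x_1 = 0.153, y_1 = 0.616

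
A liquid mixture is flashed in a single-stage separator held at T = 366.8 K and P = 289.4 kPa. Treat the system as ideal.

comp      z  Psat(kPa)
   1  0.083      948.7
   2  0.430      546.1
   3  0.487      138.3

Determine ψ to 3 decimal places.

ψ = 0.517

Raoult's law: Kᵢ = Pᵢˢᵃᵗ/P = Pᵢˢᵃᵗ/289.4.
  K_1 = 948.7/289.4 = 3.27816, K_2 = 546.1/289.4 = 1.88701, K_3 = 138.3/289.4 = 0.47789
Material balance + equilibrium reduce to Σ zᵢ(Kᵢ−1)/(1+ψ(Kᵢ−1)) = 0.
Check two-phase: ΣzᵢKᵢ = 1.316 > 1 and Σzᵢ/Kᵢ = 1.272 > 1, so g(0) = 0.316 > 0 and g(1) = -0.272 < 0.
Iterate (Newton) starting at ψ = 0.37:
  ψ = 0.370: g = 0.0746, g' = -0.523 → ψ = 0.513
  ψ = 0.513: g = 0.0021, g' = -0.499 → ψ = 0.517
Converged at ψ = 0.517.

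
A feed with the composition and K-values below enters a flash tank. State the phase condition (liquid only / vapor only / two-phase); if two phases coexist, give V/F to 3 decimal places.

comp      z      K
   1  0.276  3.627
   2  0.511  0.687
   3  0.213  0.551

ΣzᵢKᵢ = 1.469; Σzᵢ/Kᵢ = 1.206.
Both exceed 1, so a two-phase solution exists.
Let ψ = V/F and solve Σ zᵢ(Kᵢ−1)/(1+ψ(Kᵢ−1)) = 0.
Newton–Raphson from ψ = 0.68:
  ψ = 0.680: g = -0.0806, g' = -0.415 → ψ = 0.486
  ψ = 0.486: g = 0.0076, g' = -0.508 → ψ = 0.501
Converged at ψ = 0.501.

two-phase, V/F = 0.501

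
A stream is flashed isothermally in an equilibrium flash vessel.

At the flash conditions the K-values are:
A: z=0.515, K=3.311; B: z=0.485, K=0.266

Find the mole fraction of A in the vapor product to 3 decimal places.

y_A = 0.798

Binary case is linear: z₁(K₁−1)(1+ψ(K₂−1)) + z₂(K₂−1)(1+ψ(K₁−1)) = 0
⇒ ψ = [z₁(K₁−1)+z₂(K₂−1)] / [−(K₁−1)(K₂−1)] = 0.8342/1.6963 = 0.492
Compositions from xᵢ = zᵢ/(1+ψ(Kᵢ−1)), yᵢ = Kᵢxᵢ:
  A: x = 0.241, y = 0.798
  B: x = 0.759, y = 0.202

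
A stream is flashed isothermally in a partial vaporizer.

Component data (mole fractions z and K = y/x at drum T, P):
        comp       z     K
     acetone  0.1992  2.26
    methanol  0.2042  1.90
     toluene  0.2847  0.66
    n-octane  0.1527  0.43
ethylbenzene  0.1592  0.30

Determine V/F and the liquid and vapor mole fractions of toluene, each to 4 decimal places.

Rachford–Rice: g(V/F) = Σ zᵢ(Kᵢ−1)/(1+V/F(Kᵢ−1)) = 0.
g(0) = ΣzᵢKᵢ − 1 = 0.1395 and g(1) = 1 − Σzᵢ/Kᵢ = -0.5128, so a root lies in (0, 1).
Newton–Raphson from V/F = 0.34:
  V/F = 0.3400: g = -0.04722, g' = -0.5047 → V/F = 0.2464
  V/F = 0.2464: g = 0.00036, g' = -0.5152 → V/F = 0.2471
Converged at V/F = 0.2471.
Compositions from xᵢ = zᵢ/(1+V/F(Kᵢ−1)), yᵢ = Kᵢxᵢ:
  acetone: x = 0.1519, y = 0.3433
  methanol: x = 0.1670, y = 0.3174
  toluene: x = 0.3108, y = 0.2051
  n-octane: x = 0.1777, y = 0.0764
  ethylbenzene: x = 0.1925, y = 0.0578

V/F = 0.2471, x_toluene = 0.3108, y_toluene = 0.2051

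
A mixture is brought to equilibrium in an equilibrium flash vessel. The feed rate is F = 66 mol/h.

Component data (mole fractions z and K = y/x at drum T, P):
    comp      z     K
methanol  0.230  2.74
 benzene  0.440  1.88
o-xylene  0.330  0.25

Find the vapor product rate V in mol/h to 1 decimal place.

Material balance + equilibrium reduce to Σ zᵢ(Kᵢ−1)/(1+V/F(Kᵢ−1)) = 0.
Feasibility: ΣzᵢKᵢ = 1.540, Σzᵢ/Kᵢ = 1.638 — both > 1, two phases present.
Iterate (Newton) starting at V/F = 0.5:
  V/F = 0.500: g = 0.0869, g' = -0.839 → V/F = 0.604
  V/F = 0.604: g = -0.0042, g' = -0.931 → V/F = 0.599
Converged at V/F = 0.599.
Then V = V/F·F = 0.5991·66 = 39.5 mol/h and L = F − V = 26.5 mol/h.

V = 39.5 mol/h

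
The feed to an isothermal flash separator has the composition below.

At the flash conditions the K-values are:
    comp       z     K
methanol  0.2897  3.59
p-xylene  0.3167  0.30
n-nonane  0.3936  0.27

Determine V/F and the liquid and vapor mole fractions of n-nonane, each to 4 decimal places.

V/F = 0.1300, x_n-nonane = 0.4349, y_n-nonane = 0.1174

Material balance + equilibrium reduce to Σ zᵢ(Kᵢ−1)/(1+V/F(Kᵢ−1)) = 0.
g(0) = ΣzᵢKᵢ − 1 = 0.2413 and g(1) = 1 − Σzᵢ/Kᵢ = -1.5941, so a root lies in (0, 1).
Iterate (Newton) starting at V/F = 0.48:
  V/F = 0.4800: g = -0.44170, g' = -1.2352 → V/F = 0.1224
  V/F = 0.1224: g = 0.01170, g' = -1.5589 → V/F = 0.1299
  V/F = 0.1299: g = 0.00010, g' = -1.5317 → V/F = 0.1300
Converged at V/F = 0.1300.
Compositions from xᵢ = zᵢ/(1+V/F(Kᵢ−1)), yᵢ = Kᵢxᵢ:
  methanol: x = 0.2167, y = 0.7781
  p-xylene: x = 0.3484, y = 0.1045
  n-nonane: x = 0.4349, y = 0.1174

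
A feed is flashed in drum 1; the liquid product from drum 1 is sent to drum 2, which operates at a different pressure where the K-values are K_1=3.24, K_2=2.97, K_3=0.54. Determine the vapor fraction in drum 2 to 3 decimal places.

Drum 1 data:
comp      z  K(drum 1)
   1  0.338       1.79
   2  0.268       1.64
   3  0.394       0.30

V/F (drum 2) = 0.830

Drum 1:
Rachford–Rice: g(ψ₁) = Σ zᵢ(Kᵢ−1)/(1+ψ₁(Kᵢ−1)) = 0.
g(0) = ΣzᵢKᵢ − 1 = 0.163 and g(1) = 1 − Σzᵢ/Kᵢ = -0.666, so a root lies in (0, 1).
Newton–Raphson from ψ₁ = 0.5:
  ψ₁ = 0.500: g = -0.1030, g' = -0.628 → ψ₁ = 0.336
  ψ₁ = 0.336: g = -0.0085, g' = -0.536 → ψ₁ = 0.320
Converged at ψ₁ = 0.320.
Drum-1 compositions:
  1: x = 0.270, y = 0.483
  2: x = 0.222, y = 0.365
  3: x = 0.508, y = 0.152
Drum-2 feed = drum-1 liquid: z₂ = (0.2698, 0.2224, 0.5078).
Drum 2:
Iterate (Newton) starting at ψ₂ = 0.5:
  ψ₂ = 0.500: g = 0.2024, g' = -0.701 → ψ₂ = 0.789
  ψ₂ = 0.789: g = 0.0235, g' = -0.574 → ψ₂ = 0.829
  ψ₂ = 0.829: g = 0.0001, g' = -0.571 → ψ₂ = 0.830
Converged at ψ₂ = 0.830.
  1: x = 0.094, y = 0.306
  2: x = 0.084, y = 0.251
  3: x = 0.821, y = 0.443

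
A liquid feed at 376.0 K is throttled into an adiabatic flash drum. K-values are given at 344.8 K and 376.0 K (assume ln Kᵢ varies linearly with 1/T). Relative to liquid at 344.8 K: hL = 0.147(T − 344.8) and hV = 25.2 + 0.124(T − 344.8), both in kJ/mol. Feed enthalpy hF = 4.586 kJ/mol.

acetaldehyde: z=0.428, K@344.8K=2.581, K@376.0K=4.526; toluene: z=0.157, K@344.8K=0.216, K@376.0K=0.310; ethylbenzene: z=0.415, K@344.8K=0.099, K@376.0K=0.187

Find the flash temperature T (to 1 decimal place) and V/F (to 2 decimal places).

T = 347.7 K, V/F = 0.17

Adiabatic flash: solve Rachford–Rice at each trial T, then check hF = ψ·hV(T) + (1−ψ)·hL(T).
  T = 344.8 K: K = (2.581, 0.216, 0.099), RR gives ψ = 0.131, H_out = 3.290 kJ/mol
  T = 376.0 K: K = (4.526, 0.310, 0.187), RR gives ψ = 0.386, H_out = 14.034 kJ/mol
  T = 360.4 K: K = (3.460, 0.261, 0.138), RR gives ψ = 0.283, H_out = 9.335 kJ/mol
  T = 352.6 K: K = (2.998, 0.238, 0.117), RR gives ψ = 0.217, H_out = 6.576 kJ/mol
  T = 348.7 K: K = (2.784, 0.227, 0.108), RR gives ψ = 0.177, H_out = 5.018 kJ/mol
  T = 346.8 K: K = (2.684, 0.221, 0.103), RR gives ψ = 0.155, H_out = 4.200 kJ/mol
Linear interpolation between T = 346.8 (H_out = 4.200) and T = 348.7 (H_out = 5.018) on hF = 4.586 gives T ≈ 347.7 K, at which ψ = 0.17.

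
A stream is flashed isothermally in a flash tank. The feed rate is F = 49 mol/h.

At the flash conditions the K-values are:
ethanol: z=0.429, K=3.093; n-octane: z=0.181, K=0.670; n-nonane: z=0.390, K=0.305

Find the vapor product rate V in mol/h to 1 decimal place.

V = 21.9 mol/h

Let ψ = V/F and solve Σ zᵢ(Kᵢ−1)/(1+ψ(Kᵢ−1)) = 0.
Check two-phase: ΣzᵢKᵢ = 1.567 > 1 and Σzᵢ/Kᵢ = 1.688 > 1, so g(0) = 0.567 > 0 and g(1) = -0.688 < 0.
Newton iteration, ψ⁰ = 0.5:
  ψ = 0.500: g = -0.0482, g' = -0.919 → ψ = 0.448
Converged at ψ = 0.448.
Then V = ψ·F = 0.4477·49 = 21.9 mol/h and L = F − V = 27.1 mol/h.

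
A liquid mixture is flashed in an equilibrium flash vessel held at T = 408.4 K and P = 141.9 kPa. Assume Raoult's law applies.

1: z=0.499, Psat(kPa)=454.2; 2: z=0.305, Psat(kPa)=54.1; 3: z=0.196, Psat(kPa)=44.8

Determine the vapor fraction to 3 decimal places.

Raoult's law: Kᵢ = Pᵢˢᵃᵗ/P = Pᵢˢᵃᵗ/141.9.
  K_1 = 454.2/141.9 = 3.20085, K_2 = 54.1/141.9 = 0.38125, K_3 = 44.8/141.9 = 0.31572
Rachford–Rice: g(ψ) = Σ zᵢ(Kᵢ−1)/(1+ψ(Kᵢ−1)) = 0.
Check two-phase: ΣzᵢKᵢ = 1.775 > 1 and Σzᵢ/Kᵢ = 1.577 > 1, so g(0) = 0.775 > 0 and g(1) = -0.577 < 0.
Newton–Raphson from ψ = 0.65:
  ψ = 0.650: g = -0.1054, g' = -1.034 → ψ = 0.548
  ψ = 0.548: g = -0.0023, g' = -0.999 → ψ = 0.546
Converged at ψ = 0.546.

ψ = 0.546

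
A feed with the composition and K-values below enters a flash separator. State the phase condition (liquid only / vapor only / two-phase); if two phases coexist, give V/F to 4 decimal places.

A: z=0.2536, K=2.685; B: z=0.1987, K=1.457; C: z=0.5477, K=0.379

two-phase, V/F = 0.2205

ΣzᵢKᵢ = 1.1780; Σzᵢ/Kᵢ = 1.6759.
Both exceed 1, so a two-phase solution exists.
Material balance + equilibrium reduce to Σ zᵢ(Kᵢ−1)/(1+ψ(Kᵢ−1)) = 0.
Iterate (Newton) starting at ψ = 0.53:
  ψ = 0.5300: g = -0.20816, g' = -0.6971 → ψ = 0.2314
  ψ = 0.2314: g = -0.00764, g' = -0.6947 → ψ = 0.2204
  ψ = 0.2204: g = 0.00003, g' = -0.7006 → ψ = 0.2205
Converged at ψ = 0.2205.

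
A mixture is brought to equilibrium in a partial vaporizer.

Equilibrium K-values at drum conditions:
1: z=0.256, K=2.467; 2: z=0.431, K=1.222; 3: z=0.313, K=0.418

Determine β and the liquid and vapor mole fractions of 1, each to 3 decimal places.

β = 0.610, x_1 = 0.135, y_1 = 0.333

Material balance + equilibrium reduce to Σ zᵢ(Kᵢ−1)/(1+β(Kᵢ−1)) = 0.
Check two-phase: ΣzᵢKᵢ = 1.289 > 1 and Σzᵢ/Kᵢ = 1.205 > 1, so g(0) = 0.289 > 0 and g(1) = -0.205 < 0.
Iterate (Newton) starting at β = 0.31:
  β = 0.310: g = 0.1254, g' = -0.437 → β = 0.597
  β = 0.597: g = 0.0055, g' = -0.422 → β = 0.610
Converged at β = 0.610.
Compositions from xᵢ = zᵢ/(1+β(Kᵢ−1)), yᵢ = Kᵢxᵢ:
  1: x = 0.135, y = 0.333
  2: x = 0.380, y = 0.464
  3: x = 0.485, y = 0.203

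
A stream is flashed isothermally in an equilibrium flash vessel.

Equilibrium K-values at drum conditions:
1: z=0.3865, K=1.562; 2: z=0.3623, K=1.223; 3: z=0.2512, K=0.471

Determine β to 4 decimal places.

β = 0.7565

Newton–Raphson from β = 0.38:
  β = 0.3800: g = 0.08715, g' = -0.2083 → β = 0.7984
  β = 0.7984: g = -0.01151, g' = -0.2818 → β = 0.7575
  β = 0.7575: g = -0.00027, g' = -0.2690 → β = 0.7565
Converged at β = 0.7565.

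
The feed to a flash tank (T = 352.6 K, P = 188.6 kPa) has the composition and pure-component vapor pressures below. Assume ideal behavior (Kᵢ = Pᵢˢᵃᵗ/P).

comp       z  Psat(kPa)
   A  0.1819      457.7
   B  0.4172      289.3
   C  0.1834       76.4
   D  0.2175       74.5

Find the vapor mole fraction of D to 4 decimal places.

y_D = 0.1197

Raoult's law: Kᵢ = Pᵢˢᵃᵗ/P = Pᵢˢᵃᵗ/188.6.
  K_A = 457.7/188.6 = 2.426829, K_B = 289.3/188.6 = 1.533934, K_C = 76.4/188.6 = 0.405090, K_D = 74.5/188.6 = 0.395016
Rachford–Rice: g(V/F) = Σ zᵢ(Kᵢ−1)/(1+V/F(Kᵢ−1)) = 0.
g(0) = ΣzᵢKᵢ − 1 = 0.2416 and g(1) = 1 − Σzᵢ/Kᵢ = -0.3503, so a root lies in (0, 1).
Newton–Raphson from V/F = 0.35:
  V/F = 0.3500: g = 0.05605, g' = -0.4808 → V/F = 0.4666
  V/F = 0.4666: g = -0.00022, g' = -0.4886 → V/F = 0.4661
Converged at V/F = 0.4661.
Compositions from xᵢ = zᵢ/(1+V/F(Kᵢ−1)), yᵢ = Kᵢxᵢ:
  A: x = 0.1092, y = 0.2651
  B: x = 0.3341, y = 0.5124
  C: x = 0.2538, y = 0.1028
  D: x = 0.3029, y = 0.1197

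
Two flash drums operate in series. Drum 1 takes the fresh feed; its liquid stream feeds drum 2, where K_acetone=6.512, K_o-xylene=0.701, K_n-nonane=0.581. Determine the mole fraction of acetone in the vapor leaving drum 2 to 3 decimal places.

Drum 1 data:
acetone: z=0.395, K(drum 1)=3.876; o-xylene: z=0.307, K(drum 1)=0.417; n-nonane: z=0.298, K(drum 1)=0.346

y_acetone (drum 2) = 0.400

Drum 1:
Let ψ₁ = V/F and solve Σ zᵢ(Kᵢ−1)/(1+ψ₁(Kᵢ−1)) = 0.
Feasibility: ΣzᵢKᵢ = 1.762, Σzᵢ/Kᵢ = 1.699 — both > 1, two phases present.
Newton iteration, ψ₁⁰ = 0.5:
  ψ₁ = 0.500: g = -0.0762, g' = -1.039 → ψ₁ = 0.427
  ψ₁ = 0.427: g = 0.0016, g' = -1.089 → ψ₁ = 0.428
Converged at ψ₁ = 0.428.
Drum-1 compositions:
  acetone: x = 0.177, y = 0.686
  o-xylene: x = 0.409, y = 0.171
  n-nonane: x = 0.414, y = 0.143
Drum-2 feed = drum-1 liquid: z₂ = (0.1770, 0.4091, 0.4139).
Drum 2:
Rachford–Rice: g(ψ₂) = Σ zᵢ(Kᵢ−1)/(1+ψ₂(Kᵢ−1)) = 0.
Check two-phase: ΣzᵢKᵢ = 1.680 > 1 and Σzᵢ/Kᵢ = 1.323 > 1, so g(0) = 0.680 > 0 and g(1) = -0.323 < 0.
Newton iteration, ψ₂⁰ = 0.58:
  ψ₂ = 0.580: g = -0.1445, g' = -0.486 → ψ₂ = 0.282
  ψ₂ = 0.282: g = 0.0514, g' = -0.960 → ψ₂ = 0.336
  ψ₂ = 0.336: g = 0.0044, g' = -0.805 → ψ₂ = 0.341
Converged at ψ₂ = 0.341.
  acetone: x = 0.061, y = 0.400
  o-xylene: x = 0.456, y = 0.319
  n-nonane: x = 0.483, y = 0.281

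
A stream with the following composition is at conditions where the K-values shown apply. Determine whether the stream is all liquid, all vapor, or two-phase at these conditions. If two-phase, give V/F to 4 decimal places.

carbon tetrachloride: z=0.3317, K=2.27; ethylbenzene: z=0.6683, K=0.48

ΣzᵢKᵢ = 1.0737; Σzᵢ/Kᵢ = 1.5384.
Both exceed 1, so a two-phase solution exists.
Let ψ = V/F and solve Σ zᵢ(Kᵢ−1)/(1+ψ(Kᵢ−1)) = 0.
Newton iteration, ψ⁰ = 0.49:
  ψ = 0.4900: g = -0.20667, g' = -0.5287 → ψ = 0.0991
  ψ = 0.0991: g = 0.00778, g' = -0.6230 → ψ = 0.1116
  ψ = 0.1116: g = 0.00006, g' = -0.6141 → ψ = 0.1117
Converged at ψ = 0.1117.

two-phase, V/F = 0.1117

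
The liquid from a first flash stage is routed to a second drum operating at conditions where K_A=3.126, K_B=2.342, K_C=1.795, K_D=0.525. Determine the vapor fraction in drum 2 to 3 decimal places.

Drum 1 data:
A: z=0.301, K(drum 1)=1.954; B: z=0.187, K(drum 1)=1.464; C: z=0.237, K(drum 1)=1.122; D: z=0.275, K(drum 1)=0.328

Drum 1:
Newton–Raphson from ψ₁ = 0.5:
  ψ₁ = 0.500: g = 0.0138, g' = -0.437 → ψ₁ = 0.532
  ψ₁ = 0.532: g = -0.0002, g' = -0.450 → ψ₁ = 0.531
Converged at ψ₁ = 0.531.
Drum-1 compositions:
  A: x = 0.200, y = 0.390
  B: x = 0.150, y = 0.220
  C: x = 0.223, y = 0.250
  D: x = 0.428, y = 0.140
Drum-2 feed = drum-1 liquid: z₂ = (0.1998, 0.1500, 0.2226, 0.4276).
Drum 2:
Let ψ₂ = V/F and solve Σ zᵢ(Kᵢ−1)/(1+ψ₂(Kᵢ−1)) = 0.
Feasibility: ΣzᵢKᵢ = 1.600, Σzᵢ/Kᵢ = 1.066 — both > 1, two phases present.
Newton iteration, ψ₂⁰ = 0.64:
  ψ₂ = 0.640: g = 0.1137, g' = -0.501 → ψ₂ = 0.867
  ψ₂ = 0.867: g = 0.0020, g' = -0.498 → ψ₂ = 0.871
Converged at ψ₂ = 0.871.
  A: x = 0.070, y = 0.219
  B: x = 0.069, y = 0.162
  C: x = 0.132, y = 0.236
  D: x = 0.729, y = 0.383

V/F (drum 2) = 0.871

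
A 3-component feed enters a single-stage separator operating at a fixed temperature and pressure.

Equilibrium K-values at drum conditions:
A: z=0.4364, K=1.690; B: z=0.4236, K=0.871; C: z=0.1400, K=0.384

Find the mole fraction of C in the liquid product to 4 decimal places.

Let β = V/F and solve Σ zᵢ(Kᵢ−1)/(1+β(Kᵢ−1)) = 0.
Check two-phase: ΣzᵢKᵢ = 1.1602 > 1 and Σzᵢ/Kᵢ = 1.1091 > 1, so g(0) = 0.1602 > 0 and g(1) = -0.1091 < 0.
Newton–Raphson from β = 0.5:
  β = 0.5000: g = 0.04084, g' = -0.2338 → β = 0.6747
  β = 0.6747: g = -0.00195, g' = -0.2607 → β = 0.6672
  β = 0.6672: g = -0.00001, g' = -0.2590 → β = 0.6671
Converged at β = 0.6671.
Compositions from xᵢ = zᵢ/(1+β(Kᵢ−1)), yᵢ = Kᵢxᵢ:
  A: x = 0.2988, y = 0.5050
  B: x = 0.4635, y = 0.4037
  C: x = 0.2377, y = 0.0913

x_C = 0.2377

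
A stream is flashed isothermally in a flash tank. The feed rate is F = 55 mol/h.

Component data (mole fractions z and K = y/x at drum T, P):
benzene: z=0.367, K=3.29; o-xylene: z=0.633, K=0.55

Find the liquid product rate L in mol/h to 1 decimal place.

L = 25.3 mol/h

Let ψ = V/F and solve Σ zᵢ(Kᵢ−1)/(1+ψ(Kᵢ−1)) = 0.
Feasibility: ΣzᵢKᵢ = 1.556, Σzᵢ/Kᵢ = 1.262 — both > 1, two phases present.
Binary case is linear: z₁(K₁−1)(1+ψ(K₂−1)) + z₂(K₂−1)(1+ψ(K₁−1)) = 0
⇒ ψ = [z₁(K₁−1)+z₂(K₂−1)] / [−(K₁−1)(K₂−1)] = 0.5556/1.0305 = 0.539
Then V = ψ·F = 0.5391·55 = 29.7 mol/h and L = F − V = 25.3 mol/h.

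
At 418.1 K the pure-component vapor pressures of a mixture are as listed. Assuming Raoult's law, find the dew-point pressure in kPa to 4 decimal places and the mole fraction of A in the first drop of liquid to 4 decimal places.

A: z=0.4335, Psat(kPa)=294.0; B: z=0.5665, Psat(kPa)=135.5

Pdew = 176.8252 kPa, x_A = 0.2607

At the dew point ψ → 1, so Σzᵢ/Kᵢ = 1 with Kᵢ = Pᵢˢᵃᵗ/P ⇒ 1/P = Σzᵢ/Pᵢˢᵃᵗ.
1/P = 0.4335/294.0 + 0.5665/135.5 = 0.0056553 ⇒ P = 176.8252 kPa
xᵢ = zᵢP/Pᵢˢᵃᵗ ⇒ x_A = 0.4335·176.8252/294.0 = 0.2607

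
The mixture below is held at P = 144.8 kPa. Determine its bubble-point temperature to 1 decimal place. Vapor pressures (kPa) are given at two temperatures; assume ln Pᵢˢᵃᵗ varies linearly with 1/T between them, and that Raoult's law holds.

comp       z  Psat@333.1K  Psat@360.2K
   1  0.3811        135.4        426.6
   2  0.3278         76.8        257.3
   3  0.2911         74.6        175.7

Bubble-point temperature: ΣzᵢPᵢˢᵃᵗ(T) = P. Interpolate ln Pᵢˢᵃᵗ = aᵢ + bᵢ/T.
  T = 333.1 K: ΣzᵢPᵢˢᵃᵗ = 98.49 kPa
  T = 360.2 K: ΣzᵢPᵢˢᵃᵗ = 298.07 kPa
  T = 346.6 K: ΣzᵢPᵢˢᵃᵗ = 174.38 kPa
  T = 339.9 K: ΣzᵢPᵢˢᵃᵗ = 132.01 kPa
  T = 343.2 K: ΣzᵢPᵢˢᵃᵗ = 151.59 kPa
  T = 341.5 K: ΣzᵢPᵢˢᵃᵗ = 141.21 kPa
Interpolating between 341.5 K and 343.2 K gives T ≈ 342.1 K.

T = 342.1 K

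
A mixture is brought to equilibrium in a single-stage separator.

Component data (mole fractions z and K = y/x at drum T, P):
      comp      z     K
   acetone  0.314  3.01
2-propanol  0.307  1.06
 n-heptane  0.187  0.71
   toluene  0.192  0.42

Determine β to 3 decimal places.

β = 0.757

Material balance + equilibrium reduce to Σ zᵢ(Kᵢ−1)/(1+β(Kᵢ−1)) = 0.
g(0) = ΣzᵢKᵢ − 1 = 0.484 and g(1) = 1 − Σzᵢ/Kᵢ = -0.114, so a root lies in (0, 1).
Newton–Raphson from β = 0.31:
  β = 0.310: g = 0.2116, g' = -0.598 → β = 0.664
  β = 0.664: g = 0.0398, g' = -0.429 → β = 0.757
Converged at β = 0.757.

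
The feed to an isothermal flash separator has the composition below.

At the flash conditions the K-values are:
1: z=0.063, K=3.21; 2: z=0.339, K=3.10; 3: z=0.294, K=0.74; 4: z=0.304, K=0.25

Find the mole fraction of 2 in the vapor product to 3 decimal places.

y_2 = 0.537

Rachford–Rice: g(ψ) = Σ zᵢ(Kᵢ−1)/(1+ψ(Kᵢ−1)) = 0.
g(0) = ΣzᵢKᵢ − 1 = 0.547 and g(1) = 1 − Σzᵢ/Kᵢ = -0.742, so a root lies in (0, 1).
Newton–Raphson from ψ = 0.5:
  ψ = 0.500: g = -0.0393, g' = -0.889 → ψ = 0.456
Converged at ψ = 0.456.
Compositions from xᵢ = zᵢ/(1+ψ(Kᵢ−1)), yᵢ = Kᵢxᵢ:
  1: x = 0.031, y = 0.101
  2: x = 0.173, y = 0.537
  3: x = 0.334, y = 0.247
  4: x = 0.462, y = 0.115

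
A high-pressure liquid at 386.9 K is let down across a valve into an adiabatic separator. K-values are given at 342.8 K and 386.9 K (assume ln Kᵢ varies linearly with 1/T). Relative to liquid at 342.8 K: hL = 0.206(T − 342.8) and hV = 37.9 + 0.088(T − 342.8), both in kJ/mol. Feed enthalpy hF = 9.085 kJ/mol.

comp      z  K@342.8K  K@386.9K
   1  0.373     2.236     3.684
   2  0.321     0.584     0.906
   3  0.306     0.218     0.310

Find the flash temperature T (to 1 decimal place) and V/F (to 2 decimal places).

T = 349.3 K, V/F = 0.21

Adiabatic flash: solve Rachford–Rice at each trial T, then check hF = ψ·hV(T) + (1−ψ)·hL(T).
  T = 342.8 K: K = (2.236, 0.584, 0.218), RR gives ψ = 0.116, H_out = 4.383 kJ/mol
  T = 386.9 K: K = (3.684, 0.906, 0.310), RR gives ψ = 0.589, H_out = 28.353 kJ/mol
  T = 364.9 K: K = (2.915, 0.737, 0.263), RR gives ψ = 0.388, H_out = 18.250 kJ/mol
  T = 353.9 K: K = (2.565, 0.659, 0.240), RR gives ψ = 0.267, H_out = 12.041 kJ/mol
  T = 348.4 K: K = (2.399, 0.621, 0.229), RR gives ψ = 0.196, H_out = 8.471 kJ/mol
  T = 351.1 K: K = (2.480, 0.640, 0.235), RR gives ψ = 0.232, H_out = 10.271 kJ/mol
  T = 349.8 K: K = (2.441, 0.631, 0.232), RR gives ψ = 0.215, H_out = 9.416 kJ/mol
Linear interpolation between T = 348.4 (H_out = 8.471) and T = 349.8 (H_out = 9.416) on hF = 9.085 gives T ≈ 349.3 K, at which ψ = 0.21.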